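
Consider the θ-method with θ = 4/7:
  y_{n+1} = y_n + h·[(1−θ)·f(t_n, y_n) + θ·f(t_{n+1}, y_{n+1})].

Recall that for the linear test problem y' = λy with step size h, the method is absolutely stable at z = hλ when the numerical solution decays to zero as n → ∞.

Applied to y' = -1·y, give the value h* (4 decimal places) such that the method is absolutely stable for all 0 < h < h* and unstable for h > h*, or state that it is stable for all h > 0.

With y'=λy (z=hλ):
  y_{n+1} = y_n + z·[3/7·y_n + 4/7·y_{n+1}] ⇒ (1 − 4/7z)y_{n+1} = (1 + 3/7z)y_n
  Hence R(z) = (1 + 3/7z)/(1 − 4/7z).

Need |R(x)|<1, x<0.
x=-0.3: |R|=0.7439
x=-2: |R|=0.0667
x=-10: |R|=0.4894
x=-100: |R|=0.7199
θ=4/7≥1/2 ⇒ |1+3/7x|<|1−4/7x| ∀x<0 ⇒ stable on all of ℝ⁻.

unbounded; (−∞, 0). Any h>0 works for λ=-1.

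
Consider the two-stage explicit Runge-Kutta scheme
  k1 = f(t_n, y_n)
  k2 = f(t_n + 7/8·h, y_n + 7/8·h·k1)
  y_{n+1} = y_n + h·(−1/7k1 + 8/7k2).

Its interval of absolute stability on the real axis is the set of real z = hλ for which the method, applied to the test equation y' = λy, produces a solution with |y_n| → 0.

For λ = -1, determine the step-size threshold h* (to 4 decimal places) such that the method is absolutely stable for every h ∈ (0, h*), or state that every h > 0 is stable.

(-1.0000,0); λ=-1 ⇒ h* = (1)/1 = 1.0000.

With y'=λy (z=hλ):
  k1=λy_n ⇒ h·k1=z·y_n;  k2=λ(1+7/8z)y_n ⇒ h·k2=z(1+7/8z)y_n
  y_{n+1}/y_n = 1 − 1/7z + 8/7z(1+7/8z) = 1 + z + z²
  ⇒ R(z) = 1 + z + z².

Solve |R(x)|<1 on ℝ⁻.
x=-1.61: |R|=1.9821
R=1: x+1x²=0 ⇒ x=−1=-1.0000; min R=1−1/(4·1)=0.7500>−1
Confirm numerically:
  x=-0.883: |R|=0.89669 <1
  x=-0.728: |R|=0.80198 <1
  x=-0.694: |R|=0.78764 <1
  x=-0.654: |R|=0.77372 <1
  x=-1.440: |R|=1.63360 >1
  x=-1.406: |R|=1.57084 >1
So |R|<1 on (-1.0000, 0).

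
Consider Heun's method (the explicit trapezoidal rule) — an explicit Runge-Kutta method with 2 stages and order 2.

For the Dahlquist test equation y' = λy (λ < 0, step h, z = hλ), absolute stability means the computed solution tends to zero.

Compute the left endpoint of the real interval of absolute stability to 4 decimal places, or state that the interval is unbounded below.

z* = -2.0000.

With y'=λy (z=hλ):
  order 2, 2-stage ⇒ R(z)=1+z+z^2/2
  (e.g. R(-1.18)=0.51620, |R|=0.51620)

Need |R(x)|<1, x<0.
x=-1.18: |R|=0.5162
|R(-2.36)|=1.4248 |R(-2.31)|=1.3580 |R(-1.91)|=0.9140
Bisect:
  x_lo=-2.4928 |R|=1.6142  x_hi=-0.0741 |R|=0.9286
  mid=-1.28344 |R|=0.54017 →hi
  mid=-1.88810 |R|=0.89436 →hi
  mid=-2.19043 |R|=1.20856 →lo
  mid=-2.03927 |R|=1.04004 →lo
  mid=-1.96368 |R|=0.96434 →hi
  mid=-2.00147 |R|=1.00148 →lo
  mid=-1.98258 |R|=0.98273 →hi
  ...
  [-2.00015,-2.00000] ⇒ x*=-2.0000
Interval (-2.0000, 0).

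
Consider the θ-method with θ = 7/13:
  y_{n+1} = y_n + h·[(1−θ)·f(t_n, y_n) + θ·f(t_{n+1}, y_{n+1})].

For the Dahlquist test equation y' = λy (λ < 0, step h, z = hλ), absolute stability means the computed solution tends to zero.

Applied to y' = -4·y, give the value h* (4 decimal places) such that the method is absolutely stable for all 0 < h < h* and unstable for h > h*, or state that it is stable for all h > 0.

unbounded; (−∞, 0). Any h>0 works for λ=-4.

Set f=λy, z=hλ:
  y_{n+1} = y_n + z·[6/13·y_n + 7/13·y_{n+1}] ⇒ (1 − 7/13z)y_{n+1} = (1 + 6/13z)y_n
  ⇒ R(z) = (1 + 6/13z)/(1 − 7/13z).

Find x<0 with |R(x)|<1.
x=-0.61: |R|=0.5408
x=-2: |R|=0.0370
x=-10: |R|=0.5663
x=-100: |R|=0.8233
θ=7/13≥1/2 ⇒ |1+6/13x|<|1−7/13x| ∀x<0 ⇒ stable on all of ℝ⁻.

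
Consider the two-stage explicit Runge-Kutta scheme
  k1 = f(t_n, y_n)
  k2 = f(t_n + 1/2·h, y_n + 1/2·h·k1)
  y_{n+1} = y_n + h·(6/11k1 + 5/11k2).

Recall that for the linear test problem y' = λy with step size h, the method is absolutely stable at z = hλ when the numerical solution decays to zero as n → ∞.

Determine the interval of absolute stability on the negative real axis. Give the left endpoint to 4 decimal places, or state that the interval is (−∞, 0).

(-4.4000, 0).

With y'=λy (z=hλ):
  k1=λy_n ⇒ h·k1=z·y_n;  k2=λ(1+1/2z)y_n ⇒ h·k2=z(1+1/2z)y_n
  y_{n+1}/y_n = 1 + 6/11z + 5/11z(1+1/2z) = 1 + z + 5/22z²
  Hence R(z) = 1 + z + 5/22z².

Find x<0 with |R(x)|<1.
x=-0.9: |R|=0.2841
R=1: x+5/22x²=0 ⇒ x=−22/5=-4.4000; min R=1−1/(4·5/22)=-0.1000>−1
Confirm numerically:
  x=-4.202: |R|=0.81091 <1
  x=-2.807: |R|=0.01626 <1
  x=-2.527: |R|=0.07570 <1
  x=-4.747: |R|=1.37437 >1
  x=-4.688: |R|=1.30685 >1
Interval (-4.4000, 0).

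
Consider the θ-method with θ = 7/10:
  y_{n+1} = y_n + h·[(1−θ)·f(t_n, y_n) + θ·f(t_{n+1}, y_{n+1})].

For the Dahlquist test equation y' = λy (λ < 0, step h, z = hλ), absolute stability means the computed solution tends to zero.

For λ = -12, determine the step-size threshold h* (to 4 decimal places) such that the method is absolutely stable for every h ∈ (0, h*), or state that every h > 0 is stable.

Test eqn y'=λy, z=hλ:
  y_{n+1} = y_n + z·[3/10·y_n + 7/10·y_{n+1}] ⇒ (1 − 7/10z)y_{n+1} = (1 + 3/10z)y_n
  so R(z) = (1 + 3/10z)/(1 − 7/10z).

Need |R(x)|<1, x<0.
x=-0.64: |R|=0.5580
x=-2: |R|=0.1667
x=-10: |R|=0.2500
x=-100: |R|=0.4085
θ=7/10≥1/2 ⇒ |1+3/10x|<|1−7/10x| ∀x<0 ⇒ stable on all of ℝ⁻.

unbounded; (−∞, 0). Any h>0 works for λ=-12.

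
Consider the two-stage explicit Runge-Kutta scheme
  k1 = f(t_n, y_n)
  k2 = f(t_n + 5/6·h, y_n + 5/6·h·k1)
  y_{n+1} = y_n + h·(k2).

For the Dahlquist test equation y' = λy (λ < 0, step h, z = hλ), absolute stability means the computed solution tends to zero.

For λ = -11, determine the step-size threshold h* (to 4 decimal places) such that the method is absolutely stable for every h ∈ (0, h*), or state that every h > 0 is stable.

(-1.2000,0); λ=-11 ⇒ h* = (6/5)/11 = 0.1091.

Set f=λy, z=hλ:
  k1=λy_n ⇒ h·k1=z·y_n;  k2=λ(1+5/6z)y_n ⇒ h·k2=z(1+5/6z)y_n
  y_{n+1}/y_n = 1 + z(1+5/6z) = 1 + z + 5/6z²
  R(z) = 1 + z + 5/6z².

Solve |R(x)|<1 on ℝ⁻.
x=-0.84: |R|=0.7480
R=1: x+5/6x²=0 ⇒ x=−6/5=-1.2000; min R=1−1/(4·5/6)=0.7000>−1
Confirm numerically:
  x=-1.133: |R|=0.93674 <1
  x=-0.860: |R|=0.75633 <1
  x=-0.792: |R|=0.73072 <1
  x=-1.553: |R|=1.45684 >1
  x=-1.259: |R|=1.06190 >1
Interval (-1.2000, 0).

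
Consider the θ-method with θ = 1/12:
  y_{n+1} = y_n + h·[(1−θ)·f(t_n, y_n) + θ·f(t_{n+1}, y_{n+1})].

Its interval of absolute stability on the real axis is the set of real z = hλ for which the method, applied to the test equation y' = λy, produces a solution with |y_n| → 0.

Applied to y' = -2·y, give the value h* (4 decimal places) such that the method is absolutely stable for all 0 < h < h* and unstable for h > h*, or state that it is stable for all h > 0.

With y'=λy (z=hλ):
  y_{n+1} = y_n + z·[11/12·y_n + 1/12·y_{n+1}] ⇒ (1 − 1/12z)y_{n+1} = (1 + 11/12z)y_n
  Hence R(z) = (1 + 11/12z)/(1 − 1/12z).

Need |R(x)|<1, x<0.
x=-0.51: |R|=0.5108
R=−1: 1+11/12x = −1+1/12x ⇒ -5/6x=2 ⇒ x=2/(-5/6)=-2.4000
Confirm numerically:
  x=-2.288: |R|=0.92161 <1
  x=-1.786: |R|=0.55462 <1
  x=-1.643: |R|=0.44514 <1
  x=-0.966: |R|=0.10597 <1
  x=-2.589: |R|=1.12955 >1
  x=-2.468: |R|=1.04700 >1
Stable set (-2.4000, 0).

(-2.4000,0); λ=-2 ⇒ h* = (12/5)/2 = 1.2000.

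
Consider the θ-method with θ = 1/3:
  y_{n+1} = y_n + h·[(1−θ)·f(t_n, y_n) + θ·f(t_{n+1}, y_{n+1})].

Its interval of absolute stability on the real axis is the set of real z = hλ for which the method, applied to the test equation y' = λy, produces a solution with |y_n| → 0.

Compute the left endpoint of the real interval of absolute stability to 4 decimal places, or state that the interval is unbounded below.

z* = -6.0000.

With y'=λy (z=hλ):
  y_{n+1} = y_n + z·[2/3·y_n + 1/3·y_{n+1}] ⇒ (1 − 1/3z)y_{n+1} = (1 + 2/3z)y_n
  ⇒ R(z) = (1 + 2/3z)/(1 − 1/3z).

Solve |R(x)|<1 on ℝ⁻.
x=-1.41: |R|=0.0408
R=−1: 1+2/3x = −1+1/3x ⇒ -1/3x=2 ⇒ x=2/(-1/3)=-6.0000
Confirm numerically:
  x=-5.656: |R|=0.96026 <1
  x=-5.357: |R|=0.92306 <1
  x=-5.308: |R|=0.91671 <1
  x=-3.008: |R|=0.50200 <1
  x=-6.409: |R|=1.04347 >1
  x=-6.077: |R|=1.00848 >1
Interval (-6.0000, 0).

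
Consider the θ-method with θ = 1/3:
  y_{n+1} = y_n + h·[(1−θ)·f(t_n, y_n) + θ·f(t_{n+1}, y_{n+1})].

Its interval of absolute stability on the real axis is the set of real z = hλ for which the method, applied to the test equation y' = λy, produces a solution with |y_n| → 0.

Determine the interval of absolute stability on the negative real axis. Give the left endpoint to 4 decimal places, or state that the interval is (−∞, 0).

Test eqn y'=λy, z=hλ:
  y_{n+1} = y_n + z·[2/3·y_n + 1/3·y_{n+1}] ⇒ (1 − 1/3z)y_{n+1} = (1 + 2/3z)y_n
  R(z) = (1 + 2/3z)/(1 − 1/3z).

Need |R(x)|<1, x<0.
x=-0.94: |R|=0.2843
R=−1: 1+2/3x = −1+1/3x ⇒ -1/3x=2 ⇒ x=2/(-1/3)=-6.0000
Confirm numerically:
  x=-5.679: |R|=0.96301 <1
  x=-5.293: |R|=0.91475 <1
  x=-4.787: |R|=0.84423 <1
  x=-3.719: |R|=0.66051 <1
  x=-6.515: |R|=1.05413 >1
  x=-6.286: |R|=1.03080 >1
Stable set (-6.0000, 0).

z∈(-6.0000,0).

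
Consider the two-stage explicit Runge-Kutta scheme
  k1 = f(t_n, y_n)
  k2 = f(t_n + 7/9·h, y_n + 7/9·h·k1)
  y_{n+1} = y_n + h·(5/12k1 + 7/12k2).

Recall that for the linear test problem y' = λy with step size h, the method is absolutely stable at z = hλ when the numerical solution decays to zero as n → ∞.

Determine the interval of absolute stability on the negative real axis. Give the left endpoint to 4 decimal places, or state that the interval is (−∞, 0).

Set f=λy, z=hλ:
  k1=λy_n ⇒ h·k1=z·y_n;  k2=λ(1+7/9z)y_n ⇒ h·k2=z(1+7/9z)y_n
  y_{n+1}/y_n = 1 + 5/12z + 7/12z(1+7/9z) = 1 + z + 49/108z²
  ⇒ R(z) = 1 + z + 49/108z².

Find x<0 with |R(x)|<1.
x=-1.8: |R|=0.6700
R=1: x+49/108x²=0 ⇒ x=−108/49=-2.2041; min R=1−1/(4·49/108)=0.4490>−1
Confirm numerically:
  x=-2.052: |R|=0.85841 <1
  x=-1.800: |R|=0.67000 <1
  x=-1.222: |R|=0.45551 <1
  x=-0.925: |R|=0.46320 <1
  x=-2.658: |R|=1.54740 >1
  x=-2.274: |R|=1.07214 >1
Interval (-2.2041, 0).

(-2.2041, 0).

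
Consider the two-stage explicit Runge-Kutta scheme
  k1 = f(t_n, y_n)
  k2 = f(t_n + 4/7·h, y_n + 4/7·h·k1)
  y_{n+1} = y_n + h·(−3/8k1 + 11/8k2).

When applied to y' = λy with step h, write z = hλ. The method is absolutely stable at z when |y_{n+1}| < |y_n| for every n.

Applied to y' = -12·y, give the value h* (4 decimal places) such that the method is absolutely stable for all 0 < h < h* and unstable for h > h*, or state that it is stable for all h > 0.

Set f=λy, z=hλ:
  k1=λy_n ⇒ h·k1=z·y_n;  k2=λ(1+4/7z)y_n ⇒ h·k2=z(1+4/7z)y_n
  y_{n+1}/y_n = 1 − 3/8z + 11/8z(1+4/7z) = 1 + z + 11/14z²
  ⇒ R(z) = 1 + z + 11/14z².

Need |R(x)|<1, x<0.
x=-1.6: |R|=1.4114
R=1: x+11/14x²=0 ⇒ x=−14/11=-1.2727; min R=1−1/(4·11/14)=0.6818>−1
Confirm numerically:
  x=-1.126: |R|=0.87019 <1
  x=-0.767: |R|=0.69523 <1
  x=-0.640: |R|=0.68183 <1
  x=-0.583: |R|=0.68406 <1
  x=-1.612: |R|=1.42971 >1
So |R|<1 on (-1.2727, 0).

(-1.2727,0); λ=-12 ⇒ h* = (14/11)/12 = 0.1061.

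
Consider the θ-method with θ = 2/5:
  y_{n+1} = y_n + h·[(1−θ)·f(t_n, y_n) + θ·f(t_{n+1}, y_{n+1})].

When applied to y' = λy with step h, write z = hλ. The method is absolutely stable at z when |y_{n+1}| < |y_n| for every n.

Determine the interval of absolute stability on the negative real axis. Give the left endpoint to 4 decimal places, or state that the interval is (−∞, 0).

z∈(-10.0000,0).

On y'=λy, z=hλ:
  y_{n+1} = y_n + z·[3/5·y_n + 2/5·y_{n+1}] ⇒ (1 − 2/5z)y_{n+1} = (1 + 3/5z)y_n
  R(z) = (1 + 3/5z)/(1 − 2/5z).

Boundary: |R(x)|=1, x<0.
x=-0.38: |R|=0.6701
R=−1: 1+3/5x = −1+2/5x ⇒ -1/5x=2 ⇒ x=2/(-1/5)=-10.0000
Confirm numerically:
  x=-7.291: |R|=0.86166 <1
  x=-6.969: |R|=0.83995 <1
  x=-5.723: |R|=0.73994 <1
  x=-4.323: |R|=0.58398 <1
  x=-10.266: |R|=1.01042 >1
  x=-10.147: |R|=1.00581 >1
  x=-10.054: |R|=1.00215 >1
Stable set (-10.0000, 0).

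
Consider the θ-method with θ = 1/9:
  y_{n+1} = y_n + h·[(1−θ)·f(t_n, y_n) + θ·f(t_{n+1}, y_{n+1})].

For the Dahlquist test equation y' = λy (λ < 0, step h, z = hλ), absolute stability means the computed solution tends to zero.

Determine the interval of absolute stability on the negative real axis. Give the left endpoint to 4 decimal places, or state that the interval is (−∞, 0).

Set f=λy, z=hλ:
  y_{n+1} = y_n + z·[8/9·y_n + 1/9·y_{n+1}] ⇒ (1 − 1/9z)y_{n+1} = (1 + 8/9z)y_n
  R(z) = (1 + 8/9z)/(1 − 1/9z).

Find x<0 with |R(x)|<1.
x=-0.83: |R|=0.2401
R=−1: 1+8/9x = −1+1/9x ⇒ -7/9x=2 ⇒ x=2/(-7/9)=-2.5714
Confirm numerically:
  x=-2.528: |R|=0.97363 <1
  x=-2.337: |R|=0.85525 <1
  x=-1.223: |R|=0.07669 <1
  x=-2.791: |R|=1.13035 >1
  x=-2.772: |R|=1.11927 >1
Interval (-2.5714, 0).

(-2.5714, 0).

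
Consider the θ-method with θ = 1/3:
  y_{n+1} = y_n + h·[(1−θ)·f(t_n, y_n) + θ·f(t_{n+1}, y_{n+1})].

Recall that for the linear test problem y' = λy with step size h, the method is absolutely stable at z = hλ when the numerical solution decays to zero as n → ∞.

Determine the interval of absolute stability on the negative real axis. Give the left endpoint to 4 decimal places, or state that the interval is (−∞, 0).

Test eqn y'=λy, z=hλ:
  y_{n+1} = y_n + z·[2/3·y_n + 1/3·y_{n+1}] ⇒ (1 − 1/3z)y_{n+1} = (1 + 2/3z)y_n
  so R(z) = (1 + 2/3z)/(1 − 1/3z).

Boundary: |R(x)|=1, x<0.
x=-1.5: |R|=0.0000
R=−1: 1+2/3x = −1+1/3x ⇒ -1/3x=2 ⇒ x=2/(-1/3)=-6.0000
Confirm numerically:
  x=-5.594: |R|=0.95276 <1
  x=-4.534: |R|=0.80542 <1
  x=-4.415: |R|=0.78624 <1
  x=-6.328: |R|=1.03516 >1
  x=-6.289: |R|=1.03111 >1
Interval (-6.0000, 0).

(-6.0000, 0).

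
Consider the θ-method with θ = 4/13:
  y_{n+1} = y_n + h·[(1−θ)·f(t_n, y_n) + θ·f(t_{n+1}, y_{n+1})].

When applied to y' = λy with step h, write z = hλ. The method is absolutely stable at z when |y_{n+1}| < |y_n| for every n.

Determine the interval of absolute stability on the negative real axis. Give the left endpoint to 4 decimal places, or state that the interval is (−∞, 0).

z∈(-5.2000,0).

On y'=λy, z=hλ:
  y_{n+1} = y_n + z·[9/13·y_n + 4/13·y_{n+1}] ⇒ (1 − 4/13z)y_{n+1} = (1 + 9/13z)y_n
  R(z) = (1 + 9/13z)/(1 − 4/13z).

Need |R(x)|<1, x<0.
x=-0.6: |R|=0.4935
R=−1: 1+9/13x = −1+4/13x ⇒ -5/13x=2 ⇒ x=2/(-5/13)=-5.2000
Confirm numerically:
  x=-4.790: |R|=0.93626 <1
  x=-3.511: |R|=0.68773 <1
  x=-3.391: |R|=0.65950 <1
  x=-2.214: |R|=0.31689 <1
  x=-5.762: |R|=1.07795 >1
  x=-5.537: |R|=1.04794 >1
  x=-5.356: |R|=1.02266 >1
Stable set (-5.2000, 0).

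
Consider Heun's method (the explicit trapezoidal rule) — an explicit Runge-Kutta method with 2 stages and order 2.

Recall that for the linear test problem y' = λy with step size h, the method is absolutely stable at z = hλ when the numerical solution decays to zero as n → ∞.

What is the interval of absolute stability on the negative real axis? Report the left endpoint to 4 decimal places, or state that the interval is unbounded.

(-2.0000, 0).

With y'=λy (z=hλ):
  order 2, 2-stage ⇒ R(z)=1+z+z^2/2
  (e.g. R(-1.67)=0.72445, |R|=0.72445)

Need |R(x)|<1, x<0.
x=-1.67: |R|=0.7244
|R(-2)|=1.0000 |R(-1.3)|=0.5450 |R(-1.19)|=0.5181
Bisect:
  x_lo=-2.5017 |R|=1.6276  x_hi=-0.2113 |R|=0.8110
  mid=-1.35652 |R|=0.56355 →hi
  mid=-1.92913 |R|=0.93164 →hi
  mid=-2.21544 |R|=1.23865 →lo
  mid=-2.07229 |R|=1.07490 →lo
  mid=-2.00071 |R|=1.00071 →lo
  mid=-1.96492 |R|=0.96554 →hi
  mid=-1.98282 |R|=0.98296 →hi
  ...
  [-2.00001,-1.99987] ⇒ x*=-2.0000
Stable set (-2.0000, 0).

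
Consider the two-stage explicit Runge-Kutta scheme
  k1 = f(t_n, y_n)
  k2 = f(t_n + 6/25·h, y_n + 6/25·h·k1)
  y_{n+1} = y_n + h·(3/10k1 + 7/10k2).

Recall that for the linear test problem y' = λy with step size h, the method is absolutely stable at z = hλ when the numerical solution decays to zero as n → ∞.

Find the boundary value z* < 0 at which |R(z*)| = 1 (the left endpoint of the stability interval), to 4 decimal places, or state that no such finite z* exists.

z* = -5.9524.

Test eqn y'=λy, z=hλ:
  k1=λy_n ⇒ h·k1=z·y_n;  k2=λ(1+6/25z)y_n ⇒ h·k2=z(1+6/25z)y_n
  y_{n+1}/y_n = 1 + 3/10z + 7/10z(1+6/25z) = 1 + z + 21/125z²
  ⇒ R(z) = 1 + z + 21/125z².

Solve |R(x)|<1 on ℝ⁻.
x=-1.03: |R|=0.1482
R=1: x+21/125x²=0 ⇒ x=−125/21=-5.9524; min R=1−1/(4·21/125)=-0.4881>−1
Confirm numerically:
  x=-5.051: |R|=0.23512 <1
  x=-4.641: |R|=0.02247 <1
  x=-3.685: |R|=0.40369 <1
  x=-2.701: |R|=0.47537 <1
  x=-6.414: |R|=1.49742 >1
  x=-6.340: |R|=1.41286 >1
So |R|<1 on (-5.9524, 0).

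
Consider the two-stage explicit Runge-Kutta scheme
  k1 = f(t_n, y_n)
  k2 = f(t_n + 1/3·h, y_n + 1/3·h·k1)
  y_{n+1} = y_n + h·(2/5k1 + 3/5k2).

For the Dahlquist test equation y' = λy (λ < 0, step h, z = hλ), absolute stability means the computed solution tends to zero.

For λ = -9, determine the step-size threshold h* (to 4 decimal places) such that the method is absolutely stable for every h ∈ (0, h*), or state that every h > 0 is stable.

With y'=λy (z=hλ):
  k1=λy_n ⇒ h·k1=z·y_n;  k2=λ(1+1/3z)y_n ⇒ h·k2=z(1+1/3z)y_n
  y_{n+1}/y_n = 1 + 2/5z + 3/5z(1+1/3z) = 1 + z + 1/5z²
  so R(z) = 1 + z + 1/5z².

Find x<0 with |R(x)|<1.
x=-1.77: |R|=0.1434
R=1: x+1/5x²=0 ⇒ x=−5=-5.0000; min R=1−1/(4·1/5)=-0.2500>−1
Confirm numerically:
  x=-4.528: |R|=0.57256 <1
  x=-3.563: |R|=0.02401 <1
  x=-3.299: |R|=0.12232 <1
  x=-5.534: |R|=1.59103 >1
  x=-5.362: |R|=1.38821 >1
  x=-5.029: |R|=1.02917 >1
So |R|<1 on (-5.0000, 0).

(-5.0000,0); λ=-9 ⇒ h* = (5)/9 = 0.5556.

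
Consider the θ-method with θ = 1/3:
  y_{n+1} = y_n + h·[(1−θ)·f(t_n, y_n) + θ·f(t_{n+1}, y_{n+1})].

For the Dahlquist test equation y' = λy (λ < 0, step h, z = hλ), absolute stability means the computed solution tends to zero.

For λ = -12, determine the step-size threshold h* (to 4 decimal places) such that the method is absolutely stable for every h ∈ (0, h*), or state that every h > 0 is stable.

Test eqn y'=λy, z=hλ:
  y_{n+1} = y_n + z·[2/3·y_n + 1/3·y_{n+1}] ⇒ (1 − 1/3z)y_{n+1} = (1 + 2/3z)y_n
  R(z) = (1 + 2/3z)/(1 − 1/3z).

Solve |R(x)|<1 on ℝ⁻.
x=-0.68: |R|=0.4457
R=−1: 1+2/3x = −1+1/3x ⇒ -1/3x=2 ⇒ x=2/(-1/3)=-6.0000
Confirm numerically:
  x=-5.623: |R|=0.95628 <1
  x=-5.376: |R|=0.92550 <1
  x=-5.058: |R|=0.88310 <1
  x=-4.617: |R|=0.81843 <1
  x=-6.364: |R|=1.03887 >1
  x=-6.268: |R|=1.02892 >1
Stable set (-6.0000, 0).

(-6.0000,0); λ=-12 ⇒ h* = (6)/12 = 0.5000.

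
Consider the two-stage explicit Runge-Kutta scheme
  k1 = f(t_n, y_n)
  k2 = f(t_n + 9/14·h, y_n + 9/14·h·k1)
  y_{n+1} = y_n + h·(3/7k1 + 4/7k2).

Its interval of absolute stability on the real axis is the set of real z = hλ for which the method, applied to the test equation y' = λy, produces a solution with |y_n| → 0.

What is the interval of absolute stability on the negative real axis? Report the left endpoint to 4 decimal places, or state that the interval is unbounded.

Set f=λy, z=hλ:
  k1=λy_n ⇒ h·k1=z·y_n;  k2=λ(1+9/14z)y_n ⇒ h·k2=z(1+9/14z)y_n
  y_{n+1}/y_n = 1 + 3/7z + 4/7z(1+9/14z) = 1 + z + 18/49z²
  R(z) = 1 + z + 18/49z².

Find x<0 with |R(x)|<1.
x=-1.78: |R|=0.3839
R=1: x+18/49x²=0 ⇒ x=−49/18=-2.7222; min R=1−1/(4·18/49)=0.3194>−1
Confirm numerically:
  x=-2.167: |R|=0.55802 <1
  x=-1.882: |R|=0.41911 <1
  x=-1.850: |R|=0.40724 <1
  x=-1.414: |R|=0.32047 <1
  x=-3.232: |R|=1.60524 >1
  x=-3.186: |R|=1.54279 >1
  x=-2.771: |R|=1.04965 >1
So |R|<1 on (-2.7222, 0).

(-2.7222, 0).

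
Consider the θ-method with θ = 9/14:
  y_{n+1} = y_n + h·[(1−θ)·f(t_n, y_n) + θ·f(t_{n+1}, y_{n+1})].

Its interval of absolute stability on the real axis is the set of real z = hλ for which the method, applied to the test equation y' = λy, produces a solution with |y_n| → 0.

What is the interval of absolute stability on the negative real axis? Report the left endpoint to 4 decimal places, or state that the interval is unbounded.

Set f=λy, z=hλ:
  y_{n+1} = y_n + z·[5/14·y_n + 9/14·y_{n+1}] ⇒ (1 − 9/14z)y_{n+1} = (1 + 5/14z)y_n
  Hence R(z) = (1 + 5/14z)/(1 − 9/14z).

Find x<0 with |R(x)|<1.
x=-0.93: |R|=0.4180
x=-2: |R|=0.1250
x=-10: |R|=0.3462
x=-100: |R|=0.5317
θ=9/14≥1/2 ⇒ |1+5/14x|<|1−9/14x| ∀x<0 ⇒ unbounded interval.

interval (−∞, 0).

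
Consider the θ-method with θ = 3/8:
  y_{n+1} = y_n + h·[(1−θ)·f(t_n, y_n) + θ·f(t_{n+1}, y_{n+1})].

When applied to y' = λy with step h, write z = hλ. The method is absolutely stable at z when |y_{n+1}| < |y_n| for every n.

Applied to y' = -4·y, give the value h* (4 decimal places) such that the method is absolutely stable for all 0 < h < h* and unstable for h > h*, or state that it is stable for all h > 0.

(-8.0000,0); λ=-4 ⇒ h* = (8)/4 = 2.0000.

Set f=λy, z=hλ:
  y_{n+1} = y_n + z·[5/8·y_n + 3/8·y_{n+1}] ⇒ (1 − 3/8z)y_{n+1} = (1 + 5/8z)y_n
  so R(z) = (1 + 5/8z)/(1 − 3/8z).

Boundary: |R(x)|=1, x<0.
x=-1.6: |R|=0.0000
R=−1: 1+5/8x = −1+3/8x ⇒ -1/4x=2 ⇒ x=2/(-1/4)=-8.0000
Confirm numerically:
  x=-6.984: |R|=0.92981 <1
  x=-6.727: |R|=0.90966 <1
  x=-6.564: |R|=0.89629 <1
  x=-8.441: |R|=1.02647 >1
  x=-8.431: |R|=1.02589 >1
  x=-8.059: |R|=1.00367 >1
Interval (-8.0000, 0).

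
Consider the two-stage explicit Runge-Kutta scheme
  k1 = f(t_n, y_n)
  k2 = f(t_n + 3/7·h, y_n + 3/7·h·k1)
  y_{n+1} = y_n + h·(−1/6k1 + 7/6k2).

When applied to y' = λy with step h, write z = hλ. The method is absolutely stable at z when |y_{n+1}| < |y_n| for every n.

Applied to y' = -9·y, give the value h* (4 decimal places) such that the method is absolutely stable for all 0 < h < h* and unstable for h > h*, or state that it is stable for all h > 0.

(-2.0000,0); λ=-9 ⇒ h* = (2)/9 = 0.2222.

Set f=λy, z=hλ:
  k1=λy_n ⇒ h·k1=z·y_n;  k2=λ(1+3/7z)y_n ⇒ h·k2=z(1+3/7z)y_n
  y_{n+1}/y_n = 1 − 1/6z + 7/6z(1+3/7z) = 1 + z + 1/2z²
  so R(z) = 1 + z + 1/2z².

Need |R(x)|<1, x<0.
x=-0.76: |R|=0.5288
R=1: x+1/2x²=0 ⇒ x=−2=-2.0000; min R=1−1/(4·1/2)=0.5000>−1
Confirm numerically:
  x=-1.801: |R|=0.82080 <1
  x=-1.668: |R|=0.72311 <1
  x=-1.663: |R|=0.71978 <1
  x=-2.537: |R|=1.68118 >1
  x=-2.296: |R|=1.33981 >1
  x=-2.242: |R|=1.27128 >1
So |R|<1 on (-2.0000, 0).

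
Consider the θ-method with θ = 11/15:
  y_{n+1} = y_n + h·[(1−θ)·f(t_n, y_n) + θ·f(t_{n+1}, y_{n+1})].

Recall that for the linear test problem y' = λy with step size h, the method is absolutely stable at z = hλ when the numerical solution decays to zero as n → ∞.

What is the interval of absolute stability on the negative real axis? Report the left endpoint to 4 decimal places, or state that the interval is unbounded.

unbounded; (−∞, 0).

With y'=λy (z=hλ):
  y_{n+1} = y_n + z·[4/15·y_n + 11/15·y_{n+1}] ⇒ (1 − 11/15z)y_{n+1} = (1 + 4/15z)y_n
  so R(z) = (1 + 4/15z)/(1 − 11/15z).

Solve |R(x)|<1 on ℝ⁻.
x=-0.75: |R|=0.5161
x=-2: |R|=0.1892
x=-10: |R|=0.2000
x=-100: |R|=0.3453
θ=11/15≥1/2 ⇒ |1+4/15x|<|1−11/15x| ∀x<0 ⇒ interval (−∞,0).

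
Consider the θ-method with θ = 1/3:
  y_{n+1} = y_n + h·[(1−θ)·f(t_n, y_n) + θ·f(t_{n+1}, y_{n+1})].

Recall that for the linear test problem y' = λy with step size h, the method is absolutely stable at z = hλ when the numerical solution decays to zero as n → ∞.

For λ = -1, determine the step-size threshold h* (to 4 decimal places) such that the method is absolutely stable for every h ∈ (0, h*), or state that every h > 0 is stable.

(-6.0000,0); λ=-1 ⇒ h* = (6)/1 = 6.0000.

With y'=λy (z=hλ):
  y_{n+1} = y_n + z·[2/3·y_n + 1/3·y_{n+1}] ⇒ (1 − 1/3z)y_{n+1} = (1 + 2/3z)y_n
  so R(z) = (1 + 2/3z)/(1 − 1/3z).

Find x<0 with |R(x)|<1.
x=-1.12: |R|=0.1845
R=−1: 1+2/3x = −1+1/3x ⇒ -1/3x=2 ⇒ x=2/(-1/3)=-6.0000
Confirm numerically:
  x=-5.704: |R|=0.96599 <1
  x=-3.443: |R|=0.60314 <1
  x=-2.956: |R|=0.48892 <1
  x=-2.903: |R|=0.47535 <1
  x=-6.301: |R|=1.03236 >1
  x=-6.271: |R|=1.02923 >1
  x=-6.267: |R|=1.02881 >1
Stable set (-6.0000, 0).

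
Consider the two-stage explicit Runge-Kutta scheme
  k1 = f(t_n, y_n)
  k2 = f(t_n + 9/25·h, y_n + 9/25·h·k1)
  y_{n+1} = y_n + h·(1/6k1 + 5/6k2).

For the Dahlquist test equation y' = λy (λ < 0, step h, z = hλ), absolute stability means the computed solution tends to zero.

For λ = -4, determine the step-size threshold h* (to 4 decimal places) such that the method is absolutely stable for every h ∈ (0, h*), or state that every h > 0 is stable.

With y'=λy (z=hλ):
  k1=λy_n ⇒ h·k1=z·y_n;  k2=λ(1+9/25z)y_n ⇒ h·k2=z(1+9/25z)y_n
  y_{n+1}/y_n = 1 + 1/6z + 5/6z(1+9/25z) = 1 + z + 3/10z²
  Hence R(z) = 1 + z + 3/10z².

Solve |R(x)|<1 on ℝ⁻.
x=-0.85: |R|=0.3668
R=1: x+3/10x²=0 ⇒ x=−10/3=-3.3333; min R=1−1/(4·3/10)=0.1667>−1
Confirm numerically:
  x=-3.253: |R|=0.92160 <1
  x=-1.706: |R|=0.16713 <1
  x=-1.680: |R|=0.16672 <1
  x=-3.918: |R|=1.68722 >1
  x=-3.674: |R|=1.37548 >1
Interval (-3.3333, 0).

(-3.3333,0); λ=-4 ⇒ h* = (10/3)/4 = 0.8333.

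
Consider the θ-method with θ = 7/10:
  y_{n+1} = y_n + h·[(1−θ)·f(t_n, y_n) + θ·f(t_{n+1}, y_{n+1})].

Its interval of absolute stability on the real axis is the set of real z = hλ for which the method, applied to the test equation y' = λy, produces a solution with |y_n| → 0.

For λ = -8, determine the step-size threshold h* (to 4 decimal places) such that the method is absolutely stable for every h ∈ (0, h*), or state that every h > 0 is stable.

On y'=λy, z=hλ:
  y_{n+1} = y_n + z·[3/10·y_n + 7/10·y_{n+1}] ⇒ (1 − 7/10z)y_{n+1} = (1 + 3/10z)y_n
  ⇒ R(z) = (1 + 3/10z)/(1 − 7/10z).

Solve |R(x)|<1 on ℝ⁻.
x=-1.36: |R|=0.3033
x=-2: |R|=0.1667
x=-10: |R|=0.2500
x=-100: |R|=0.4085
θ=7/10≥1/2 ⇒ |1+3/10x|<|1−7/10x| ∀x<0 ⇒ interval (−∞,0).

unbounded; (−∞, 0). Any h>0 works for λ=-8.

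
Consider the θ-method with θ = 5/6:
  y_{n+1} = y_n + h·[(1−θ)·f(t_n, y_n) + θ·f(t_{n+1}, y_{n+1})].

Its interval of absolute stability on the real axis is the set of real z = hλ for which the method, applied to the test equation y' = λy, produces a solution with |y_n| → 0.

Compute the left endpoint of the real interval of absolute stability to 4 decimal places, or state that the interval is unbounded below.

Test eqn y'=λy, z=hλ:
  y_{n+1} = y_n + z·[1/6·y_n + 5/6·y_{n+1}] ⇒ (1 − 5/6z)y_{n+1} = (1 + 1/6z)y_n
  so R(z) = (1 + 1/6z)/(1 − 5/6z).

Need |R(x)|<1, x<0.
x=-1.51: |R|=0.3314
x=-2: |R|=0.2500
x=-10: |R|=0.0714
x=-100: |R|=0.1858
θ=5/6≥1/2 ⇒ |1+1/6x|<|1−5/6x| ∀x<0 ⇒ unbounded interval.

unbounded; (−∞, 0).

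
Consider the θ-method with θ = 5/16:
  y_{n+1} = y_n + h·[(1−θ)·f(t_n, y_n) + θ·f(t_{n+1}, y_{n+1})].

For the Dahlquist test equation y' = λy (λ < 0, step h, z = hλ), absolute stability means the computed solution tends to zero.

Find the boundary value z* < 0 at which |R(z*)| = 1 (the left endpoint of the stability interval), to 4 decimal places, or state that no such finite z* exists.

Set f=λy, z=hλ:
  y_{n+1} = y_n + z·[11/16·y_n + 5/16·y_{n+1}] ⇒ (1 − 5/16z)y_{n+1} = (1 + 11/16z)y_n
  ⇒ R(z) = (1 + 11/16z)/(1 − 5/16z).

Need |R(x)|<1, x<0.
x=-0.92: |R|=0.2854
R=−1: 1+11/16x = −1+5/16x ⇒ -3/8x=2 ⇒ x=2/(-3/8)=-5.3333
Confirm numerically:
  x=-4.827: |R|=0.92431 <1
  x=-2.980: |R|=0.54304 <1
  x=-2.488: |R|=0.39972 <1
  x=-5.853: |R|=1.06888 >1
  x=-5.825: |R|=1.06537 >1
  x=-5.732: |R|=1.05356 >1
Interval (-5.3333, 0).

z* = -5.3333.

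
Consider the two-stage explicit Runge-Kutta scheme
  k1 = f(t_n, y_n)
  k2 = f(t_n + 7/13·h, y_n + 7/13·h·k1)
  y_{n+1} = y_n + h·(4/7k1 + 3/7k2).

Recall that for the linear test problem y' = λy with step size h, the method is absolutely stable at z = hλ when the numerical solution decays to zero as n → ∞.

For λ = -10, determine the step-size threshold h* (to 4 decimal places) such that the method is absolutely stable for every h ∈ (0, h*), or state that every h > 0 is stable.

(-4.3333,0); λ=-10 ⇒ h* = (13/3)/10 = 0.4333.

Set f=λy, z=hλ:
  k1=λy_n ⇒ h·k1=z·y_n;  k2=λ(1+7/13z)y_n ⇒ h·k2=z(1+7/13z)y_n
  y_{n+1}/y_n = 1 + 4/7z + 3/7z(1+7/13z) = 1 + z + 3/13z²
  ⇒ R(z) = 1 + z + 3/13z².

Need |R(x)|<1, x<0.
x=-1.69: |R|=0.0309
R=1: x+3/13x²=0 ⇒ x=−13/3=-4.3333; min R=1−1/(4·3/13)=-0.0833>−1
Confirm numerically:
  x=-3.141: |R|=0.13574 <1
  x=-2.105: |R|=0.08246 <1
  x=-1.963: |R|=0.07376 <1
  x=-4.830: |R|=1.55359 >1
  x=-4.659: |R|=1.35014 >1
  x=-4.433: |R|=1.10196 >1
So |R|<1 on (-4.3333, 0).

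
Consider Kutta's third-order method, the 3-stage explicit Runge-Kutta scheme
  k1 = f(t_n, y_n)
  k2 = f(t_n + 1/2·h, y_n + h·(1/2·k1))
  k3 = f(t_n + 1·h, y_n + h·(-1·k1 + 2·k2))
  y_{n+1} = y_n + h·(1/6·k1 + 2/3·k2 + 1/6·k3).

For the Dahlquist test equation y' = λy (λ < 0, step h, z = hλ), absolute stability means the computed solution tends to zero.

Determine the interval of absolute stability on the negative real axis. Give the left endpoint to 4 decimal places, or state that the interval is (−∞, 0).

z∈(-2.5127,0).

With y'=λy (z=hλ):
  order 3, 3-stage ⇒ R(z)=1+z+z^2/2+z^3/6
  (e.g. R(-1.15)=0.25777, |R|=0.25777)

Need |R(x)|<1, x<0.
x=-1.15: |R|=0.2578
|R(-1.73)|=0.0965 |R(-1.24)|=0.2110 |R(-0.56)|=0.5675
Bisect:
  x_lo=-2.9863 |R|=1.9659  x_hi=-0.3412 |R|=0.7104
  mid=-1.66374 |R|=0.04727 →hi
  mid=-2.32501 |R|=0.71688 →hi
  mid=-2.65564 |R|=1.25088 →lo
  mid=-2.49032 |R|=0.96351 →hi
  mid=-2.57298 |R|=1.10182 →lo
  mid=-2.53165 |R|=1.03136 →lo
  mid=-2.51099 |R|=0.99711 →hi
  mid=-2.52132 |R|=1.01416 →lo
  mid=-2.51616 |R|=1.00562 →lo
  ...
  [-2.51276,-2.51260] ⇒ x*=-2.5127
Interval (-2.5127, 0).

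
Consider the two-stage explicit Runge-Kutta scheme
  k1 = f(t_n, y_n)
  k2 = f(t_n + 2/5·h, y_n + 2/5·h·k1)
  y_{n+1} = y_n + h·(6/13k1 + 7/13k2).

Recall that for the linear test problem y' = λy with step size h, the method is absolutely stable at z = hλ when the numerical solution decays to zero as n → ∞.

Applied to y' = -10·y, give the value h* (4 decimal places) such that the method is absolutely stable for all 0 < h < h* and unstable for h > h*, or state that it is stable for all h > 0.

(-4.6429,0); λ=-10 ⇒ h* = (65/14)/10 = 0.4643.

On y'=λy, z=hλ:
  k1=λy_n ⇒ h·k1=z·y_n;  k2=λ(1+2/5z)y_n ⇒ h·k2=z(1+2/5z)y_n
  y_{n+1}/y_n = 1 + 6/13z + 7/13z(1+2/5z) = 1 + z + 14/65z²
  R(z) = 1 + z + 14/65z².

Find x<0 with |R(x)|<1.
x=-1.56: |R|=0.0358
R=1: x+14/65x²=0 ⇒ x=−65/14=-4.6429; min R=1−1/(4·14/65)=-0.1607>−1
Confirm numerically:
  x=-4.557: |R|=0.91573 <1
  x=-3.573: |R|=0.17667 <1
  x=-2.678: |R|=0.13333 <1
  x=-1.876: |R|=0.11798 <1
  x=-5.152: |R|=1.56498 >1
  x=-5.018: |R|=1.40545 >1
  x=-4.858: |R|=1.22511 >1
Interval (-4.6429, 0).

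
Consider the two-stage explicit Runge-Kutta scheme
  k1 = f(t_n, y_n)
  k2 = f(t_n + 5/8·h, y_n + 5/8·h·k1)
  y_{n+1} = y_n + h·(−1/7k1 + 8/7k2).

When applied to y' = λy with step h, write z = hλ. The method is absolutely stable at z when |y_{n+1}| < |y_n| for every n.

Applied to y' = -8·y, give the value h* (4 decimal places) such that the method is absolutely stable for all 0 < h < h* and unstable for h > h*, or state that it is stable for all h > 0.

Test eqn y'=λy, z=hλ:
  k1=λy_n ⇒ h·k1=z·y_n;  k2=λ(1+5/8z)y_n ⇒ h·k2=z(1+5/8z)y_n
  y_{n+1}/y_n = 1 − 1/7z + 8/7z(1+5/8z) = 1 + z + 5/7z²
  so R(z) = 1 + z + 5/7z².

Need |R(x)|<1, x<0.
x=-0.64: |R|=0.6526
R=1: x+5/7x²=0 ⇒ x=−7/5=-1.4000; min R=1−1/(4·5/7)=0.6500>−1
Confirm numerically:
  x=-1.374: |R|=0.97448 <1
  x=-1.196: |R|=0.82573 <1
  x=-1.178: |R|=0.81320 <1
  x=-1.812: |R|=1.53325 >1
  x=-1.685: |R|=1.34302 >1
  x=-1.627: |R|=1.26381 >1
Interval (-1.4000, 0).

(-1.4000,0); λ=-8 ⇒ h* = (7/5)/8 = 0.1750.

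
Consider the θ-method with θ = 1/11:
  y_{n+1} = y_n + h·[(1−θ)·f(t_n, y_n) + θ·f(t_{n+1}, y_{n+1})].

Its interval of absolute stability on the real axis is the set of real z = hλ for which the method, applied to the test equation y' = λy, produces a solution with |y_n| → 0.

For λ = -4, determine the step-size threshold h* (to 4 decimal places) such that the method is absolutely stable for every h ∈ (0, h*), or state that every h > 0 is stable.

(-2.4444,0); λ=-4 ⇒ h* = (22/9)/4 = 0.6111.

Set f=λy, z=hλ:
  y_{n+1} = y_n + z·[10/11·y_n + 1/11·y_{n+1}] ⇒ (1 − 1/11z)y_{n+1} = (1 + 10/11z)y_n
  R(z) = (1 + 10/11z)/(1 − 1/11z).

Find x<0 with |R(x)|<1.
x=-0.74: |R|=0.3066
R=−1: 1+10/11x = −1+1/11x ⇒ -9/11x=2 ⇒ x=2/(-9/11)=-2.4444
Confirm numerically:
  x=-2.101: |R|=0.76406 <1
  x=-1.921: |R|=0.63540 <1
  x=-1.416: |R|=0.25451 <1
  x=-1.239: |R|=0.11357 <1
  x=-2.918: |R|=1.30622 >1
  x=-2.873: |R|=1.27802 >1
Stable set (-2.4444, 0).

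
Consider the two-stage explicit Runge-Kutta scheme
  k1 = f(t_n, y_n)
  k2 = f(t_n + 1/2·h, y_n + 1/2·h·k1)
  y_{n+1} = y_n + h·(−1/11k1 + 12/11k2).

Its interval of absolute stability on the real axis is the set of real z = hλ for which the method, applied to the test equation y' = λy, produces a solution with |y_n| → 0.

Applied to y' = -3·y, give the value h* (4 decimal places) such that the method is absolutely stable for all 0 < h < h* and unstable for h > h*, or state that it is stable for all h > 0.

Test eqn y'=λy, z=hλ:
  k1=λy_n ⇒ h·k1=z·y_n;  k2=λ(1+1/2z)y_n ⇒ h·k2=z(1+1/2z)y_n
  y_{n+1}/y_n = 1 − 1/11z + 12/11z(1+1/2z) = 1 + z + 6/11z²
  Hence R(z) = 1 + z + 6/11z².

Solve |R(x)|<1 on ℝ⁻.
x=-1.74: |R|=0.9114
R=1: x+6/11x²=0 ⇒ x=−11/6=-1.8333; min R=1−1/(4·6/11)=0.5417>−1
Confirm numerically:
  x=-1.648: |R|=0.83340 <1
  x=-1.463: |R|=0.70447 <1
  x=-1.341: |R|=0.63988 <1
  x=-0.970: |R|=0.54322 <1
  x=-2.343: |R|=1.65135 >1
  x=-2.283: |R|=1.55996 >1
Stable set (-1.8333, 0).

(-1.8333,0); λ=-3 ⇒ h* = (11/6)/3 = 0.6111.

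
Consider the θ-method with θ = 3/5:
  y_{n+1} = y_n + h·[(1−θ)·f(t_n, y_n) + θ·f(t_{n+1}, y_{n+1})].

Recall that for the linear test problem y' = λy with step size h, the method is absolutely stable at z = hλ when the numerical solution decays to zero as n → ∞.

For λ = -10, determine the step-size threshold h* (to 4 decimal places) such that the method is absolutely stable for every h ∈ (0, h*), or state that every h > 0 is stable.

unbounded; (−∞, 0). Any h>0 works for λ=-10.

On y'=λy, z=hλ:
  y_{n+1} = y_n + z·[2/5·y_n + 3/5·y_{n+1}] ⇒ (1 − 3/5z)y_{n+1} = (1 + 2/5z)y_n
  Hence R(z) = (1 + 2/5z)/(1 − 3/5z).

Boundary: |R(x)|=1, x<0.
x=-1.19: |R|=0.3057
x=-2: |R|=0.0909
x=-10: |R|=0.4286
x=-100: |R|=0.6393
θ=3/5≥1/2 ⇒ |1+2/5x|<|1−3/5x| ∀x<0 ⇒ stable on all of ℝ⁻.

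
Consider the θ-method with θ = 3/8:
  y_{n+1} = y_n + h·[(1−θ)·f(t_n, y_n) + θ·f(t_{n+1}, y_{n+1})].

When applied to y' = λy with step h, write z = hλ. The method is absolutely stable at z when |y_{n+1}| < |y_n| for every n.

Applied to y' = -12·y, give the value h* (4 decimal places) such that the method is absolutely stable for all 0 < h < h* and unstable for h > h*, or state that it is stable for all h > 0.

(-8.0000,0); λ=-12 ⇒ h* = (8)/12 = 0.6667.

Set f=λy, z=hλ:
  y_{n+1} = y_n + z·[5/8·y_n + 3/8·y_{n+1}] ⇒ (1 − 3/8z)y_{n+1} = (1 + 5/8z)y_n
  Hence R(z) = (1 + 5/8z)/(1 − 3/8z).

Boundary: |R(x)|=1, x<0.
x=-0.92: |R|=0.3160
R=−1: 1+5/8x = −1+3/8x ⇒ -1/4x=2 ⇒ x=2/(-1/4)=-8.0000
Confirm numerically:
  x=-4.474: |R|=0.67081 <1
  x=-3.891: |R|=0.58227 <1
  x=-3.331: |R|=0.48102 <1
  x=-8.257: |R|=1.01568 >1
  x=-8.026: |R|=1.00162 >1
So |R|<1 on (-8.0000, 0).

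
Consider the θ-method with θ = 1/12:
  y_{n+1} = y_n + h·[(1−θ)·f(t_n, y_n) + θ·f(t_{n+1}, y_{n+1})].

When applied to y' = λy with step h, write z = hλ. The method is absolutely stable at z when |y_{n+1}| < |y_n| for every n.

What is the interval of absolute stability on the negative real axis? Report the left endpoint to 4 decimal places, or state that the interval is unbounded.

With y'=λy (z=hλ):
  y_{n+1} = y_n + z·[11/12·y_n + 1/12·y_{n+1}] ⇒ (1 − 1/12z)y_{n+1} = (1 + 11/12z)y_n
  Hence R(z) = (1 + 11/12z)/(1 − 1/12z).

Find x<0 with |R(x)|<1.
x=-1.21: |R|=0.0992
R=−1: 1+11/12x = −1+1/12x ⇒ -5/6x=2 ⇒ x=2/(-5/6)=-2.4000
Confirm numerically:
  x=-2.079: |R|=0.77200 <1
  x=-1.732: |R|=0.51355 <1
  x=-1.689: |R|=0.48060 <1
  x=-1.054: |R|=0.03110 <1
  x=-2.857: |R|=1.30760 >1
  x=-2.700: |R|=1.20408 >1
Interval (-2.4000, 0).

(-2.4000, 0).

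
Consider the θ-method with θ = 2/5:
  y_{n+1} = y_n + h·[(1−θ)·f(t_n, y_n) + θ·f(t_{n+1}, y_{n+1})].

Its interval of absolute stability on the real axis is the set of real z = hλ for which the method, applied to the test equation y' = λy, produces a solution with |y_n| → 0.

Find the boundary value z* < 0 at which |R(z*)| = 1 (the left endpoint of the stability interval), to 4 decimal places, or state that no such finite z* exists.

Set f=λy, z=hλ:
  y_{n+1} = y_n + z·[3/5·y_n + 2/5·y_{n+1}] ⇒ (1 − 2/5z)y_{n+1} = (1 + 3/5z)y_n
  R(z) = (1 + 3/5z)/(1 − 2/5z).

Find x<0 with |R(x)|<1.
x=-0.35: |R|=0.6930
R=−1: 1+3/5x = −1+2/5x ⇒ -1/5x=2 ⇒ x=2/(-1/5)=-10.0000
Confirm numerically:
  x=-8.830: |R|=0.94837 <1
  x=-8.749: |R|=0.94440 <1
  x=-8.164: |R|=0.91392 <1
  x=-10.587: |R|=1.02243 >1
  x=-10.446: |R|=1.01723 >1
Interval (-10.0000, 0).

left endpoint -10.0000.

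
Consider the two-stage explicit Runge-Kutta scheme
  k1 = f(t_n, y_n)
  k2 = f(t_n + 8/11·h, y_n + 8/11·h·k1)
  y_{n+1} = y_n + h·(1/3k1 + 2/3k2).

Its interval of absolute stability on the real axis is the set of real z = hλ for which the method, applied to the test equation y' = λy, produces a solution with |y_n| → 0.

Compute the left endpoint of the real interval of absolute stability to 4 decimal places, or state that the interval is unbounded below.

left endpoint -2.0625.

Test eqn y'=λy, z=hλ:
  k1=λy_n ⇒ h·k1=z·y_n;  k2=λ(1+8/11z)y_n ⇒ h·k2=z(1+8/11z)y_n
  y_{n+1}/y_n = 1 + 1/3z + 2/3z(1+8/11z) = 1 + z + 16/33z²
  Hence R(z) = 1 + z + 16/33z².

Need |R(x)|<1, x<0.
x=-1.21: |R|=0.4999
R=1: x+16/33x²=0 ⇒ x=−33/16=-2.0625; min R=1−1/(4·16/33)=0.4844>−1
Confirm numerically:
  x=-1.537: |R|=0.60839 <1
  x=-1.204: |R|=0.49884 <1
  x=-1.155: |R|=0.49180 <1
  x=-2.652: |R|=1.75799 >1
  x=-2.135: |R|=1.07505 >1
Stable set (-2.0625, 0).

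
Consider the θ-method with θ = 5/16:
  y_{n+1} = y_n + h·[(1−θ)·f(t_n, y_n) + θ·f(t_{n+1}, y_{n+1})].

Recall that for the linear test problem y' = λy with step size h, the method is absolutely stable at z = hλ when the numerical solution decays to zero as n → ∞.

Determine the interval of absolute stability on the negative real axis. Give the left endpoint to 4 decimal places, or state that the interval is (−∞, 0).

(-5.3333, 0).

Set f=λy, z=hλ:
  y_{n+1} = y_n + z·[11/16·y_n + 5/16·y_{n+1}] ⇒ (1 − 5/16z)y_{n+1} = (1 + 11/16z)y_n
  R(z) = (1 + 11/16z)/(1 − 5/16z).

Find x<0 with |R(x)|<1.
x=-0.84: |R|=0.3347
R=−1: 1+11/16x = −1+5/16x ⇒ -3/8x=2 ⇒ x=2/(-3/8)=-5.3333
Confirm numerically:
  x=-3.591: |R|=0.69212 <1
  x=-3.525: |R|=0.67732 <1
  x=-2.362: |R|=0.35894 <1
  x=-5.808: |R|=1.06323 >1
  x=-5.598: |R|=1.03610 >1
  x=-5.378: |R|=1.00625 >1
Interval (-5.3333, 0).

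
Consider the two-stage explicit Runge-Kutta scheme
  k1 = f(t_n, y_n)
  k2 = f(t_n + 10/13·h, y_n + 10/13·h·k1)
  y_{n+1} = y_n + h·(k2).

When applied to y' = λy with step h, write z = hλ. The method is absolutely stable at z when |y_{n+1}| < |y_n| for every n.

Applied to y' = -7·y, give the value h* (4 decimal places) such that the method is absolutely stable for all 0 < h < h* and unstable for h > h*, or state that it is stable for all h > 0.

(-1.3000,0); λ=-7 ⇒ h* = (13/10)/7 = 0.1857.

Set f=λy, z=hλ:
  k1=λy_n ⇒ h·k1=z·y_n;  k2=λ(1+10/13z)y_n ⇒ h·k2=z(1+10/13z)y_n
  y_{n+1}/y_n = 1 + z(1+10/13z) = 1 + z + 10/13z²
  Hence R(z) = 1 + z + 10/13z².

Solve |R(x)|<1 on ℝ⁻.
x=-1.54: |R|=1.2843
R=1: x+10/13x²=0 ⇒ x=−13/10=-1.3000; min R=1−1/(4·10/13)=0.6750>−1
Confirm numerically:
  x=-1.141: |R|=0.86045 <1
  x=-0.554: |R|=0.68209 <1
  x=-0.523: |R|=0.68741 <1
  x=-1.765: |R|=1.63133 >1
  x=-1.634: |R|=1.41981 >1
So |R|<1 on (-1.3000, 0).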